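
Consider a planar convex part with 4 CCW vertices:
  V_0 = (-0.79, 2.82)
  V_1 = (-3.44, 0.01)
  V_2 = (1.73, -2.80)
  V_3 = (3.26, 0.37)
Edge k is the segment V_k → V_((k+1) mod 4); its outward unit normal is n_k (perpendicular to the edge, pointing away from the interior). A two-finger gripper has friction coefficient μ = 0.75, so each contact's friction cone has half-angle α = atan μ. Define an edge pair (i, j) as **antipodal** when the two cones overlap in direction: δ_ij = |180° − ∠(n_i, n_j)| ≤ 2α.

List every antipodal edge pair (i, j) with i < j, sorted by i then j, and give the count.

count = 2; pairs: (0,2), (1,3)

α = atan 0.75 = 36.87°;  2α = 73.74°
n_0 = (-0.7275, +0.6861)
n_1 = (-0.4775, -0.8786)
n_2 = (+0.9006, -0.4347)
n_3 = (+0.5176, +0.8556)
  (0,1): δ = 75.20°  ·
  (0,2): δ = 17.56°  ✓
  (0,3): δ = 102.15°  ·
  (1,2): δ = 87.24°  ·
  (1,3): δ = 2.65°  ✓
  (2,3): δ = 95.41°  ·
antipodal pairs: 2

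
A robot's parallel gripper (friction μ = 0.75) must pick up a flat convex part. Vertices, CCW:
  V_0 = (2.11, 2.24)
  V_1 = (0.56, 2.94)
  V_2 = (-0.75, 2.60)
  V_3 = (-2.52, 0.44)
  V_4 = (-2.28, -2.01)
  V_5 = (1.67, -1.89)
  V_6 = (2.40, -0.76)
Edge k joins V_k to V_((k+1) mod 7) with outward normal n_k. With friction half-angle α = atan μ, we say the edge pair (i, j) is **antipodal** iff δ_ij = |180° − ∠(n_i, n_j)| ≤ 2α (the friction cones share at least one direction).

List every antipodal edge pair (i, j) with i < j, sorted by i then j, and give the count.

α = atan 0.75 = 36.87°;  2α = 73.74°
n_0 = (+0.4116, +0.9114)
n_1 = (-0.2512, +0.9679)
n_2 = (-0.7735, +0.6338)
n_3 = (-0.9952, -0.0975)
n_4 = (+0.0304, -0.9995)
n_5 = (+0.8400, -0.5426)
n_6 = (+0.9954, +0.0962)
  (0,1): δ = 141.15°  ·
  (0,2): δ = 105.03°  ·
  (0,3): δ = 60.10°  ✓
  (0,4): δ = 26.04°  ✓
  (0,5): δ = 81.44°  ·
  (0,6): δ = 119.83°  ·
  (1,2): δ = 143.88°  ·
  (1,3): δ = 98.95°  ·
  (1,4): δ = 12.81°  ✓
  (1,5): δ = 42.59°  ✓
  (1,6): δ = 80.97°  ·
  (2,3): δ = 135.07°  ·
  (2,4): δ = 48.93°  ✓
  (2,5): δ = 6.47°  ✓
  (2,6): δ = 44.85°  ✓
  (3,4): δ = 93.85°  ·
  (3,5): δ = 38.46°  ✓
  (3,6): δ = 0.07°  ✓
  (4,5): δ = 124.60°  ·
  (4,6): δ = 86.22°  ·
  (5,6): δ = 141.62°  ·
antipodal pairs: 9

count = 9; pairs: (0,3), (0,4), (1,4), (1,5), (2,4), (2,5), (2,6), (3,5), (3,6)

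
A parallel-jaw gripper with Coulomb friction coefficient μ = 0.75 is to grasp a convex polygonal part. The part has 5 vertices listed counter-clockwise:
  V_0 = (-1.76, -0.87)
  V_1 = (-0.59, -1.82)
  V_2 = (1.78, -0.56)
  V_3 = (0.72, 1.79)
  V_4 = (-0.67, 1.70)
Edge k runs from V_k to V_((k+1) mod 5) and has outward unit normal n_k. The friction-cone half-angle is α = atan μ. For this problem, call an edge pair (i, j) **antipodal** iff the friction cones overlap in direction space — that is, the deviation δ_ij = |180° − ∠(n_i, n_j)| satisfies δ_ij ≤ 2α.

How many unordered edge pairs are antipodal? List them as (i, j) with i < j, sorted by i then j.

count = 5; pairs: (0,2), (0,3), (1,3), (1,4), (2,4)

α = atan 0.75 = 36.87°;  2α = 73.74°
n_0 = (-0.6303, -0.7763)
n_1 = (+0.4694, -0.8830)
n_2 = (+0.9116, +0.4112)
n_3 = (-0.0646, +0.9979)
n_4 = (-0.9206, +0.3905)
  (0,1): δ = 112.93°  ·
  (0,2): δ = 26.65°  ✓
  (0,3): δ = 42.78°  ✓
  (0,4): δ = 106.09°  ·
  (1,2): δ = 93.72°  ·
  (1,3): δ = 24.29°  ✓
  (1,4): δ = 39.02°  ✓
  (2,3): δ = 110.57°  ·
  (2,4): δ = 47.26°  ✓
  (3,4): δ = 116.69°  ·
antipodal pairs: 5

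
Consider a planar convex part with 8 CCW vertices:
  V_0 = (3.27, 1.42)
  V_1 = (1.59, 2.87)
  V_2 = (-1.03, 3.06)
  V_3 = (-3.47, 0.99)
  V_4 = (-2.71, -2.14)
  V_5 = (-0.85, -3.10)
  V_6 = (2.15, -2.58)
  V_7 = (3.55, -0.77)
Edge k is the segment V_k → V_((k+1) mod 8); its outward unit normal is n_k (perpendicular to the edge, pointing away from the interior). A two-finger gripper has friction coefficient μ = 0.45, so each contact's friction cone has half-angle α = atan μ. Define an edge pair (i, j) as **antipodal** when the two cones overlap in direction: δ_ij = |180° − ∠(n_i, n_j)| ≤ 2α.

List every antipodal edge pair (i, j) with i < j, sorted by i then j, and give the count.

α = atan 0.45 = 24.23°;  2α = 48.46°
n_0 = (+0.6534, +0.7570)
n_1 = (+0.0723, +0.9974)
n_2 = (-0.6469, +0.7626)
n_3 = (-0.9718, -0.2360)
n_4 = (-0.4586, -0.8886)
n_5 = (+0.1708, -0.9853)
n_6 = (+0.7910, -0.6118)
n_7 = (+0.9919, +0.1268)
  (0,1): δ = 143.35°  ·
  (0,2): δ = 98.89°  ·
  (0,3): δ = 35.55°  ✓
  (0,4): δ = 13.50°  ✓
  (0,5): δ = 50.63°  ·
  (0,6): δ = 93.08°  ·
  (0,7): δ = 138.08°  ·
  (1,2): δ = 135.54°  ·
  (1,3): δ = 72.20°  ·
  (1,4): δ = 23.15°  ✓
  (1,5): δ = 13.98°  ✓
  (1,6): δ = 56.43°  ·
  (1,7): δ = 101.43°  ·
  (2,3): δ = 116.66°  ·
  (2,4): δ = 67.61°  ·
  (2,5): δ = 30.48°  ✓
  (2,6): δ = 11.97°  ✓
  (2,7): δ = 56.98°  ·
  (3,4): δ = 130.95°  ·
  (3,5): δ = 93.81°  ·
  (3,6): δ = 51.37°  ·
  (3,7): δ = 6.36°  ✓
  (4,5): δ = 142.87°  ·
  (4,6): δ = 100.42°  ·
  (4,7): δ = 55.41°  ·
  (5,6): δ = 137.55°  ·
  (5,7): δ = 92.55°  ·
  (6,7): δ = 134.99°  ·
antipodal pairs: 7

count = 7; pairs: (0,3), (0,4), (1,4), (1,5), (2,5), (2,6), (3,7)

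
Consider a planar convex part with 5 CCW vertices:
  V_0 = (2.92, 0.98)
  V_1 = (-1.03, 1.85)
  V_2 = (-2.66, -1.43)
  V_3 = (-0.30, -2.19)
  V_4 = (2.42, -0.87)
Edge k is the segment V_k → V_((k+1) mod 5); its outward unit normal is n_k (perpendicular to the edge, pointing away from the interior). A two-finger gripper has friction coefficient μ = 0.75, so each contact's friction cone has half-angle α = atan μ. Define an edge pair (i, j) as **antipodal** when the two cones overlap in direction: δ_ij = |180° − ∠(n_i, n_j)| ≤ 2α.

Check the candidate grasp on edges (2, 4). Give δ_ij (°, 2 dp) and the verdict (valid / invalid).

α = atan 0.75 = 36.87°;  2α = 73.74°
edge 2: e_2 = (+2.36, -0.76);  n_2 = (-0.3065, -0.9519)
edge 4: e_4 = (+0.50, +1.85);  n_4 = (+0.9654, -0.2609)
∠(n_2, n_4) = 92.73°
δ = |180° − 92.73°| = 87.27°
87.27° > 2α = 73.74°  →  invalid

δ = 87.27°, invalid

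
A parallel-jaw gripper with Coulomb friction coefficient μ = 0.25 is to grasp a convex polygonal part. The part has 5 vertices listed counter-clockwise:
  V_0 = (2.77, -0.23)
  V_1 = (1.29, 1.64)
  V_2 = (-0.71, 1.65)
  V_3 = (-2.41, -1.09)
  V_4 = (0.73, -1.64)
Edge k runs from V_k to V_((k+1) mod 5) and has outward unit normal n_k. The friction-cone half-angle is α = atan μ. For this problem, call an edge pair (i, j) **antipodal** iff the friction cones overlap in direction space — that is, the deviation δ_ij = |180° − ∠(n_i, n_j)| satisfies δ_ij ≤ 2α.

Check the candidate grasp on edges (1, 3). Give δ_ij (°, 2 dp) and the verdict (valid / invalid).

α = atan 0.25 = 14.04°;  2α = 28.07°
edge 1: e_1 = (-2.00, +0.01);  n_1 = (+0.0050, +1.0000)
edge 3: e_3 = (+3.14, -0.55);  n_3 = (-0.1725, -0.9850)
∠(n_1, n_3) = 170.35°
δ = |180° − 170.35°| = 9.65°
9.65° ≤ 2α = 28.07°  →  valid

δ = 9.65°, valid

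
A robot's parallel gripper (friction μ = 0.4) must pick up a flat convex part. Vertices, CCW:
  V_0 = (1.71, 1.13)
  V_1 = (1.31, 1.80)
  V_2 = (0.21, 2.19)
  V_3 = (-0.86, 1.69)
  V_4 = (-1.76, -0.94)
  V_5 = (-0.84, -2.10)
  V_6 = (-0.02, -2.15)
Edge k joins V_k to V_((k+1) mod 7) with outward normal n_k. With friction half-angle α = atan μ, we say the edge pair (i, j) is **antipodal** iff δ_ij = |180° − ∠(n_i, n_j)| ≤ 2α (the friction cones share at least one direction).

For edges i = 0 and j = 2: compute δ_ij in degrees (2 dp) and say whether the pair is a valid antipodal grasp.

α = atan 0.4 = 21.80°;  2α = 43.60°
edge 0: e_0 = (-0.40, +0.67);  n_0 = (+0.8586, +0.5126)
edge 2: e_2 = (-1.07, -0.50);  n_2 = (-0.4233, +0.9060)
∠(n_0, n_2) = 84.21°
δ = |180° − 84.21°| = 95.79°
95.79° > 2α = 43.60°  →  invalid

δ = 95.79°, invalid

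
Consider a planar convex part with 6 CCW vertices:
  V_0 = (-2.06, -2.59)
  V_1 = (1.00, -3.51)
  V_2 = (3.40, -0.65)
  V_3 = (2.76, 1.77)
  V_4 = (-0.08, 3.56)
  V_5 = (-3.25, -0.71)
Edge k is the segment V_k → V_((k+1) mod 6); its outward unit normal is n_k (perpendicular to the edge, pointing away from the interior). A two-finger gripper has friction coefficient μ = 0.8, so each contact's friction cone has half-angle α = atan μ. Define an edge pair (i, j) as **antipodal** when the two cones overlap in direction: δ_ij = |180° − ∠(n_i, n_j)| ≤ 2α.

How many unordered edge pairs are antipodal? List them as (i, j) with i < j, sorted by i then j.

count = 8; pairs: (0,2), (0,3), (0,4), (1,4), (1,5), (2,4), (2,5), (3,5)

α = atan 0.8 = 38.66°;  2α = 77.32°
n_0 = (-0.2879, -0.9577)
n_1 = (+0.7660, -0.6428)
n_2 = (+0.9668, +0.2557)
n_3 = (+0.5332, +0.8460)
n_4 = (-0.8029, +0.5961)
n_5 = (-0.8450, -0.5348)
  (0,1): δ = 113.27°  ·
  (0,2): δ = 58.45°  ✓
  (0,3): δ = 15.49°  ✓
  (0,4): δ = 70.14°  ✓
  (0,5): δ = 139.07°  ·
  (1,2): δ = 125.18°  ·
  (1,3): δ = 82.22°  ·
  (1,4): δ = 3.41°  ✓
  (1,5): δ = 72.33°  ✓
  (2,3): δ = 137.04°  ·
  (2,4): δ = 51.40°  ✓
  (2,5): δ = 17.52°  ✓
  (3,4): δ = 94.37°  ·
  (3,5): δ = 25.44°  ✓
  (4,5): δ = 111.08°  ·
antipodal pairs: 8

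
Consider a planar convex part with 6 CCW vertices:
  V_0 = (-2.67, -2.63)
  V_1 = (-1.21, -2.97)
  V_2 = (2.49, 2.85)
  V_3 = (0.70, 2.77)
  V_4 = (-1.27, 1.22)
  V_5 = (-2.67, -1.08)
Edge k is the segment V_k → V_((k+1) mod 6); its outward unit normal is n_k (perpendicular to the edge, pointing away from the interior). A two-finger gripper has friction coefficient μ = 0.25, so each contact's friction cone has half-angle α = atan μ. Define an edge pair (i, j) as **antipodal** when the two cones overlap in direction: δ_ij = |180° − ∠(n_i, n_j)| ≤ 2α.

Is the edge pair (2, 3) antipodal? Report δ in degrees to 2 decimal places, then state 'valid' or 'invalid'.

δ = 144.36°, invalid

α = atan 0.25 = 14.04°;  2α = 28.07°
edge 2: e_2 = (-1.79, -0.08);  n_2 = (-0.0446, +0.9990)
edge 3: e_3 = (-1.97, -1.55);  n_3 = (-0.6183, +0.7859)
∠(n_2, n_3) = 35.64°
δ = |180° − 35.64°| = 144.36°
144.36° > 2α = 28.07°  →  invalid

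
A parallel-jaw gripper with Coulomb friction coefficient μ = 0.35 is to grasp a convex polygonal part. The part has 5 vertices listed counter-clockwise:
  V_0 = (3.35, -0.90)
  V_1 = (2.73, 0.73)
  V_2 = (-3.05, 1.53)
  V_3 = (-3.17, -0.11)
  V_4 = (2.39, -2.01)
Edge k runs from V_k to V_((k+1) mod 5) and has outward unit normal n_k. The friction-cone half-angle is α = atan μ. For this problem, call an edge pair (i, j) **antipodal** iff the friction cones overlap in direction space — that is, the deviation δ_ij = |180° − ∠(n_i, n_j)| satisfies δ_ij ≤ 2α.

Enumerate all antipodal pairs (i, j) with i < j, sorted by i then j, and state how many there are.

α = atan 0.35 = 19.29°;  2α = 38.58°
n_0 = (+0.9347, +0.3555)
n_1 = (+0.1371, +0.9906)
n_2 = (-0.9973, +0.0730)
n_3 = (-0.3234, -0.9463)
n_4 = (+0.7564, -0.6542)
  (0,1): δ = 118.71°  ·
  (0,2): δ = 25.01°  ✓
  (0,3): δ = 50.31°  ·
  (0,4): δ = 118.32°  ·
  (1,2): δ = 86.30°  ·
  (1,3): δ = 10.99°  ✓
  (1,4): δ = 57.02°  ·
  (2,3): δ = 104.68°  ·
  (2,4): δ = 36.67°  ✓
  (3,4): δ = 111.99°  ·
antipodal pairs: 3

count = 3; pairs: (0,2), (1,3), (2,4)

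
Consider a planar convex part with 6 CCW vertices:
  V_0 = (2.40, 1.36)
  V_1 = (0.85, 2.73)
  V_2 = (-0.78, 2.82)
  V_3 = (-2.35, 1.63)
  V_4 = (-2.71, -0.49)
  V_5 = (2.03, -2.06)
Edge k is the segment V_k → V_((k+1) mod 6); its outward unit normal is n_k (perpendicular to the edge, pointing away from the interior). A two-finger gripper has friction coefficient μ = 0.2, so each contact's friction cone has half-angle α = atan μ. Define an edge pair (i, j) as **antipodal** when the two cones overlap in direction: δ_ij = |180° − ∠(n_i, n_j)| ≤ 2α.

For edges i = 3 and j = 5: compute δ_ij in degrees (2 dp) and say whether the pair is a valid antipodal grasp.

δ = 3.46°, valid

α = atan 0.2 = 11.31°;  2α = 22.62°
edge 3: e_3 = (-0.36, -2.12);  n_3 = (-0.9859, +0.1674)
edge 5: e_5 = (+0.37, +3.42);  n_5 = (+0.9942, -0.1076)
∠(n_3, n_5) = 176.54°
δ = |180° − 176.54°| = 3.46°
3.46° ≤ 2α = 22.62°  →  valid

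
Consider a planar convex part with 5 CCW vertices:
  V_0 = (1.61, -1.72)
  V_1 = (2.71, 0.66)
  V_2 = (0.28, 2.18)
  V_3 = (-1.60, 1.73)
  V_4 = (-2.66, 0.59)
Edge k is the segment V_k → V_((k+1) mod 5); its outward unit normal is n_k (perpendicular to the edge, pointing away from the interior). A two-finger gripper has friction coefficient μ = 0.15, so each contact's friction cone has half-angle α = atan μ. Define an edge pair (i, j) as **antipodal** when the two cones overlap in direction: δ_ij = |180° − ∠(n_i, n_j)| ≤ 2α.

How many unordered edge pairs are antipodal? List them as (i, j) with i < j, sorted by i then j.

count = 1; pairs: (1,4)

α = atan 0.15 = 8.53°;  2α = 17.06°
n_0 = (+0.9077, -0.4195)
n_1 = (+0.5303, +0.8478)
n_2 = (-0.2328, +0.9725)
n_3 = (-0.7323, +0.6809)
n_4 = (-0.4758, -0.8795)
  (0,1): δ = 97.22°  ·
  (0,2): δ = 51.73°  ·
  (0,3): δ = 18.11°  ·
  (0,4): δ = 86.39°  ·
  (1,2): δ = 134.51°  ·
  (1,3): δ = 100.89°  ·
  (1,4): δ = 3.61°  ✓
  (2,3): δ = 146.38°  ·
  (2,4): δ = 41.87°  ·
  (3,4): δ = 75.50°  ·
antipodal pairs: 1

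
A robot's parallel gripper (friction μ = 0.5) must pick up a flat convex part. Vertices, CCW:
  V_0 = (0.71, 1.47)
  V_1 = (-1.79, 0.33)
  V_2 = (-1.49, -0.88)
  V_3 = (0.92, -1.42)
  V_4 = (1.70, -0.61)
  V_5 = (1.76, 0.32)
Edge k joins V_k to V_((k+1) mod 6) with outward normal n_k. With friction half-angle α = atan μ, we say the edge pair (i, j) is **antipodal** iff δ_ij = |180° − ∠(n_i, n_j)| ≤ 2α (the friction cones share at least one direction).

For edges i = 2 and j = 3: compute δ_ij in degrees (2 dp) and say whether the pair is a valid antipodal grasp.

δ = 121.29°, invalid

α = atan 0.5 = 26.57°;  2α = 53.13°
edge 2: e_2 = (+2.41, -0.54);  n_2 = (-0.2186, -0.9758)
edge 3: e_3 = (+0.78, +0.81);  n_3 = (+0.7203, -0.6936)
∠(n_2, n_3) = 58.71°
δ = |180° − 58.71°| = 121.29°
121.29° > 2α = 53.13°  →  invalid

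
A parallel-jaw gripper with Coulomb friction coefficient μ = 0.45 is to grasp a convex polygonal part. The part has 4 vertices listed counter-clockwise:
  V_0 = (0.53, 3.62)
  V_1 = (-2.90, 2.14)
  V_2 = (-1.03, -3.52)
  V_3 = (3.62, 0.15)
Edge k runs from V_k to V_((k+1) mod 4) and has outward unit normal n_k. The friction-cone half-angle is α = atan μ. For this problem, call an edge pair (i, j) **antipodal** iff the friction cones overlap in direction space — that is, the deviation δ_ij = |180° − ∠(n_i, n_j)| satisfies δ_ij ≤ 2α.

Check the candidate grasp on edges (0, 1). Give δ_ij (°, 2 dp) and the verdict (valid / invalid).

δ = 95.06°, invalid

α = atan 0.45 = 24.23°;  2α = 48.46°
edge 0: e_0 = (-3.43, -1.48);  n_0 = (-0.3962, +0.9182)
edge 1: e_1 = (+1.87, -5.66);  n_1 = (-0.9495, -0.3137)
∠(n_0, n_1) = 84.94°
δ = |180° − 84.94°| = 95.06°
95.06° > 2α = 48.46°  →  invalid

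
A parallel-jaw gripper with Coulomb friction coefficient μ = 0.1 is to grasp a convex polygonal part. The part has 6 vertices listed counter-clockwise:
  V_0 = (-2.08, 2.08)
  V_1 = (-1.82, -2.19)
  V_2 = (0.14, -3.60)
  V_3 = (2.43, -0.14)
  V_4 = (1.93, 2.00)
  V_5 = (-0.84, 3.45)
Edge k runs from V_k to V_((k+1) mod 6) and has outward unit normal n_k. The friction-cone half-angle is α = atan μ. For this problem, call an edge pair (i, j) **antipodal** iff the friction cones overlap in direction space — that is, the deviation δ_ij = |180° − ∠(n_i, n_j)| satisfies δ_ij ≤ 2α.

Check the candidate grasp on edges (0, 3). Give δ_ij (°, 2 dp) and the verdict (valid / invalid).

δ = 9.67°, valid

α = atan 0.1 = 5.71°;  2α = 11.42°
edge 0: e_0 = (+0.26, -4.27);  n_0 = (-0.9982, -0.0608)
edge 3: e_3 = (-0.50, +2.14);  n_3 = (+0.9738, +0.2275)
∠(n_0, n_3) = 170.33°
δ = |180° − 170.33°| = 9.67°
9.67° ≤ 2α = 11.42°  →  valid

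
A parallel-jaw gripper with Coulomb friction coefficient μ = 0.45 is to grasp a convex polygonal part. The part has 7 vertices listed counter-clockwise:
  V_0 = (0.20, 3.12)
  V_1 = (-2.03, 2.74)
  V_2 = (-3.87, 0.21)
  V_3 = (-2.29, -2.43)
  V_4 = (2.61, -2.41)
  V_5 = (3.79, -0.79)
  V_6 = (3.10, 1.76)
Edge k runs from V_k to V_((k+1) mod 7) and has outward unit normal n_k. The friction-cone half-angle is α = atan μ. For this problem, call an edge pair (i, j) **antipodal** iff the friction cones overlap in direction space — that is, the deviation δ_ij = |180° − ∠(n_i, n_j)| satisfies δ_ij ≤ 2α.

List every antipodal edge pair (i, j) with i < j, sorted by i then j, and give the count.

count = 6; pairs: (0,3), (0,4), (1,4), (2,5), (2,6), (3,6)

α = atan 0.45 = 24.23°;  2α = 48.46°
n_0 = (-0.1680, +0.9858)
n_1 = (-0.8087, +0.5882)
n_2 = (-0.8581, -0.5135)
n_3 = (+0.0041, -1.0000)
n_4 = (+0.8083, -0.5888)
n_5 = (+0.9653, +0.2612)
n_6 = (+0.4246, +0.9054)
  (0,1): δ = 135.70°  ·
  (0,2): δ = 68.77°  ·
  (0,3): δ = 9.44°  ✓
  (0,4): δ = 44.26°  ✓
  (0,5): δ = 95.47°  ·
  (0,6): δ = 145.20°  ·
  (1,2): δ = 113.07°  ·
  (1,3): δ = 53.74°  ·
  (1,4): δ = 0.04°  ✓
  (1,5): δ = 51.17°  ·
  (1,6): δ = 100.90°  ·
  (2,3): δ = 120.67°  ·
  (2,4): δ = 66.97°  ·
  (2,5): δ = 15.76°  ✓
  (2,6): δ = 33.98°  ✓
  (3,4): δ = 126.30°  ·
  (3,5): δ = 75.09°  ·
  (3,6): δ = 25.36°  ✓
  (4,5): δ = 128.79°  ·
  (4,6): δ = 79.06°  ·
  (5,6): δ = 130.27°  ·
antipodal pairs: 6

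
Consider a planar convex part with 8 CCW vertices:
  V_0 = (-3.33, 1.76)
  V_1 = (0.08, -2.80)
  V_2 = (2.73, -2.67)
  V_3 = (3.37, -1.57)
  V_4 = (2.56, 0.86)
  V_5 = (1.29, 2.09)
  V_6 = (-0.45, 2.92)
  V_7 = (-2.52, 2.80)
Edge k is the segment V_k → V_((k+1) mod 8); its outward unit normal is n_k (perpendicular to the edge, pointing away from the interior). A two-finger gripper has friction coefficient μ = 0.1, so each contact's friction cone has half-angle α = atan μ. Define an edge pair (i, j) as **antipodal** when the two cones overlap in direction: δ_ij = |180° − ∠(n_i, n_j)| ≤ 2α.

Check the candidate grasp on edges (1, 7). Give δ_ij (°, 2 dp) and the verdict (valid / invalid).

α = atan 0.1 = 5.71°;  2α = 11.42°
edge 1: e_1 = (+2.65, +0.13);  n_1 = (+0.0490, -0.9988)
edge 7: e_7 = (-0.81, -1.04);  n_7 = (-0.7889, +0.6145)
∠(n_1, n_7) = 130.72°
δ = |180° − 130.72°| = 49.28°
49.28° > 2α = 11.42°  →  invalid

δ = 49.28°, invalid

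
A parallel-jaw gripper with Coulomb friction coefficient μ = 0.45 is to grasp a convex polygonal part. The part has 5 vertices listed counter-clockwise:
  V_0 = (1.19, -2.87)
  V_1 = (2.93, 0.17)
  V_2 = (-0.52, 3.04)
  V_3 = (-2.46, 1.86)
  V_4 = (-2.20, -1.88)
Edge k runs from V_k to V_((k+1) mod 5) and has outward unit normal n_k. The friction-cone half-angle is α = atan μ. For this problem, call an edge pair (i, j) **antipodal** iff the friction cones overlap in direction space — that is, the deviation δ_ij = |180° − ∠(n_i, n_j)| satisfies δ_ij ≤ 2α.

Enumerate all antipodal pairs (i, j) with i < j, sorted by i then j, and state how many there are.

count = 5; pairs: (0,2), (0,3), (1,3), (1,4), (2,4)

α = atan 0.45 = 24.23°;  2α = 48.46°
n_0 = (+0.8679, -0.4968)
n_1 = (+0.6395, +0.7688)
n_2 = (-0.5197, +0.8544)
n_3 = (-0.9976, -0.0694)
n_4 = (-0.2803, -0.9599)
  (0,1): δ = 99.97°  ·
  (0,2): δ = 28.90°  ✓
  (0,3): δ = 33.76°  ✓
  (0,4): δ = 103.51°  ·
  (1,2): δ = 108.93°  ·
  (1,3): δ = 46.27°  ✓
  (1,4): δ = 23.48°  ✓
  (2,3): δ = 117.33°  ·
  (2,4): δ = 47.59°  ✓
  (3,4): δ = 110.26°  ·
antipodal pairs: 5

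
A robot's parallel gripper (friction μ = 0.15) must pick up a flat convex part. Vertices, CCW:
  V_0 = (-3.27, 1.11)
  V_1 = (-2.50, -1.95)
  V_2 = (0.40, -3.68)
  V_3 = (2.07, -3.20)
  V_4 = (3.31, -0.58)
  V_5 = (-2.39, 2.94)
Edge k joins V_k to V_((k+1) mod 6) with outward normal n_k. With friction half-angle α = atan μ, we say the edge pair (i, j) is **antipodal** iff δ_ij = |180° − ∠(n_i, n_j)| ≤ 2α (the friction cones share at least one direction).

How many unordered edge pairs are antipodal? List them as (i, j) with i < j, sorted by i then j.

count = 2; pairs: (1,4), (3,5)

α = atan 0.15 = 8.53°;  2α = 17.06°
n_0 = (-0.9698, -0.2440)
n_1 = (-0.5123, -0.8588)
n_2 = (+0.2762, -0.9611)
n_3 = (+0.9039, -0.4278)
n_4 = (+0.5254, +0.8508)
n_5 = (-0.9012, +0.4334)
  (0,1): δ = 134.94°  ·
  (0,2): δ = 88.09°  ·
  (0,3): δ = 39.45°  ·
  (0,4): δ = 44.18°  ·
  (0,5): δ = 140.19°  ·
  (1,2): δ = 133.15°  ·
  (1,3): δ = 84.51°  ·
  (1,4): δ = 0.88°  ✓
  (1,5): δ = 95.14°  ·
  (2,3): δ = 131.36°  ·
  (2,4): δ = 47.73°  ·
  (2,5): δ = 48.28°  ·
  (3,4): δ = 96.37°  ·
  (3,5): δ = 0.35°  ✓
  (4,5): δ = 83.98°  ·
antipodal pairs: 2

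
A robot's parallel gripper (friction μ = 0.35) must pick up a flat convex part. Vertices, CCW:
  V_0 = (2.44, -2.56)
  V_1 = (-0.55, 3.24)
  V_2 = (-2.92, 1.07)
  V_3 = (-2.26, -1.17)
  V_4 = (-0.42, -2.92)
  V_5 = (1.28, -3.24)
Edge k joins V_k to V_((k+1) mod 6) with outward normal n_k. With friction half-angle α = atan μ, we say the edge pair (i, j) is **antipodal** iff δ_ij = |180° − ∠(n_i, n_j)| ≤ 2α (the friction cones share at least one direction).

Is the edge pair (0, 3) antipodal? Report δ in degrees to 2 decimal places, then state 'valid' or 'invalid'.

α = atan 0.35 = 19.29°;  2α = 38.58°
edge 0: e_0 = (-2.99, +5.80);  n_0 = (+0.8888, +0.4582)
edge 3: e_3 = (+1.84, -1.75);  n_3 = (-0.6892, -0.7246)
∠(n_0, n_3) = 160.84°
δ = |180° − 160.84°| = 19.16°
19.16° ≤ 2α = 38.58°  →  valid

δ = 19.16°, valid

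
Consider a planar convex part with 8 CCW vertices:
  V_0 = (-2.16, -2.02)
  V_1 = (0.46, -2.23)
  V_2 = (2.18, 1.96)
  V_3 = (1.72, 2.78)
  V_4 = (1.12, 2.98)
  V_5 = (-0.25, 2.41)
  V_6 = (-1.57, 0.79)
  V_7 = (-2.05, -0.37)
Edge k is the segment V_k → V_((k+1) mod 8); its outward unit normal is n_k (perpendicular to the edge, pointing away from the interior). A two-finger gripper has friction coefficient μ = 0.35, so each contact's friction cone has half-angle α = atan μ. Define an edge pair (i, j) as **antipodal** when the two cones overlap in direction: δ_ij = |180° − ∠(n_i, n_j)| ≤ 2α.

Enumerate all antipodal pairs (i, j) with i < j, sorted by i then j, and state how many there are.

count = 6; pairs: (0,3), (0,4), (1,5), (1,6), (1,7), (2,7)

α = atan 0.35 = 19.29°;  2α = 38.58°
n_0 = (-0.0799, -0.9968)
n_1 = (+0.9251, -0.3798)
n_2 = (+0.8721, +0.4893)
n_3 = (+0.3162, +0.9487)
n_4 = (-0.3841, +0.9233)
n_5 = (-0.7752, +0.6317)
n_6 = (-0.9240, +0.3824)
n_7 = (-0.9978, +0.0665)
  (0,1): δ = 107.74°  ·
  (0,2): δ = 56.13°  ·
  (0,3): δ = 13.85°  ✓
  (0,4): δ = 27.17°  ✓
  (0,5): δ = 55.41°  ·
  (0,6): δ = 72.10°  ·
  (0,7): δ = 90.77°  ·
  (1,2): δ = 128.39°  ·
  (1,3): δ = 86.12°  ·
  (1,4): δ = 45.09°  ·
  (1,5): δ = 16.86°  ✓
  (1,6): δ = 0.16°  ✓
  (1,7): δ = 18.50°  ✓
  (2,3): δ = 137.73°  ·
  (2,4): δ = 96.70°  ·
  (2,5): δ = 68.47°  ·
  (2,6): δ = 51.77°  ·
  (2,7): δ = 33.11°  ✓
  (3,4): δ = 138.97°  ·
  (3,5): δ = 110.74°  ·
  (3,6): δ = 94.04°  ·
  (3,7): δ = 75.38°  ·
  (4,5): δ = 151.76°  ·
  (4,6): δ = 135.07°  ·
  (4,7): δ = 116.40°  ·
  (5,6): δ = 163.31°  ·
  (5,7): δ = 144.64°  ·
  (6,7): δ = 161.33°  ·
antipodal pairs: 6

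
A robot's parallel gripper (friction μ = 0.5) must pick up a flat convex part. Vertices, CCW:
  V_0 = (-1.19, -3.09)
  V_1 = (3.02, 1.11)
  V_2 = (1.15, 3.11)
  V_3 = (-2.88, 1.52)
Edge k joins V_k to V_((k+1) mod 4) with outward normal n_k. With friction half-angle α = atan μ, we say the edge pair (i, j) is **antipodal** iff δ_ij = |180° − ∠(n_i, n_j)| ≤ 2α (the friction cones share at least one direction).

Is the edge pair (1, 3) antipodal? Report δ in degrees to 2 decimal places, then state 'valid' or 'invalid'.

α = atan 0.5 = 26.57°;  2α = 53.13°
edge 1: e_1 = (-1.87, +2.00);  n_1 = (+0.7304, +0.6830)
edge 3: e_3 = (+1.69, -4.61);  n_3 = (-0.9389, -0.3442)
∠(n_1, n_3) = 157.06°
δ = |180° − 157.06°| = 22.94°
22.94° ≤ 2α = 53.13°  →  valid

δ = 22.94°, valid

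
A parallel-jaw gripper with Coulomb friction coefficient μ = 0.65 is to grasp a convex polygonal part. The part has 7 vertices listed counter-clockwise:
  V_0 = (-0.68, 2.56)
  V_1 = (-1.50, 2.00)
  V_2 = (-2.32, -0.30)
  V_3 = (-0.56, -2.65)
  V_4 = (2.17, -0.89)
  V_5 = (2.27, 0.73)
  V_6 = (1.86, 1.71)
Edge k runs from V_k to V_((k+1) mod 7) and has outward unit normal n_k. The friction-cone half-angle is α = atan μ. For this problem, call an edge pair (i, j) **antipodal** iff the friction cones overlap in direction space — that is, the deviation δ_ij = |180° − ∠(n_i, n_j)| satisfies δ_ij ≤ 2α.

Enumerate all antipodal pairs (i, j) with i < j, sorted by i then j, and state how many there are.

count = 9; pairs: (0,3), (0,4), (1,3), (1,4), (1,5), (2,4), (2,5), (2,6), (3,6)

α = atan 0.65 = 33.02°;  2α = 66.05°
n_0 = (-0.5640, +0.8258)
n_1 = (-0.9419, +0.3358)
n_2 = (-0.8004, -0.5995)
n_3 = (+0.5418, -0.8405)
n_4 = (+0.9981, -0.0616)
n_5 = (+0.9225, +0.3860)
n_6 = (+0.3173, +0.9483)
  (0,1): δ = 143.95°  ·
  (0,2): δ = 87.50°  ·
  (0,3): δ = 1.52°  ✓
  (0,4): δ = 52.14°  ✓
  (0,5): δ = 78.37°  ·
  (0,6): δ = 127.17°  ·
  (1,2): δ = 123.55°  ·
  (1,3): δ = 37.57°  ✓
  (1,4): δ = 16.09°  ✓
  (1,5): δ = 42.33°  ✓
  (1,6): δ = 91.12°  ·
  (2,3): δ = 94.02°  ·
  (2,4): δ = 40.36°  ✓
  (2,5): δ = 14.13°  ✓
  (2,6): δ = 34.67°  ✓
  (3,4): δ = 126.34°  ·
  (3,5): δ = 100.11°  ·
  (3,6): δ = 51.31°  ✓
  (4,5): δ = 153.76°  ·
  (4,6): δ = 104.97°  ·
  (5,6): δ = 131.21°  ·
antipodal pairs: 9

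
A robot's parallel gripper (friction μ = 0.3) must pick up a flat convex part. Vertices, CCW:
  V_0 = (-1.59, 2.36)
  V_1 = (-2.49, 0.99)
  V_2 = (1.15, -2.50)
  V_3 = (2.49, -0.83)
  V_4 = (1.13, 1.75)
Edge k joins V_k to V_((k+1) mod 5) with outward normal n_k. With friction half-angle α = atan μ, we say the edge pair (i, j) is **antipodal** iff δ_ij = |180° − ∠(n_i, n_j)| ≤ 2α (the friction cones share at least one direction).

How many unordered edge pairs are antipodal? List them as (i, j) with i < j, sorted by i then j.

count = 3; pairs: (0,2), (1,3), (1,4)

α = atan 0.3 = 16.70°;  2α = 33.40°
n_0 = (-0.8358, +0.5491)
n_1 = (-0.6921, -0.7218)
n_2 = (+0.7800, -0.6258)
n_3 = (+0.8846, +0.4663)
n_4 = (+0.2188, +0.9758)
  (0,1): δ = 100.49°  ·
  (0,2): δ = 5.44°  ✓
  (0,3): δ = 61.10°  ·
  (0,4): δ = 110.66°  ·
  (1,2): δ = 84.95°  ·
  (1,3): δ = 18.41°  ✓
  (1,4): δ = 31.15°  ✓
  (2,3): δ = 113.46°  ·
  (2,4): δ = 63.90°  ·
  (3,4): δ = 130.44°  ·
antipodal pairs: 3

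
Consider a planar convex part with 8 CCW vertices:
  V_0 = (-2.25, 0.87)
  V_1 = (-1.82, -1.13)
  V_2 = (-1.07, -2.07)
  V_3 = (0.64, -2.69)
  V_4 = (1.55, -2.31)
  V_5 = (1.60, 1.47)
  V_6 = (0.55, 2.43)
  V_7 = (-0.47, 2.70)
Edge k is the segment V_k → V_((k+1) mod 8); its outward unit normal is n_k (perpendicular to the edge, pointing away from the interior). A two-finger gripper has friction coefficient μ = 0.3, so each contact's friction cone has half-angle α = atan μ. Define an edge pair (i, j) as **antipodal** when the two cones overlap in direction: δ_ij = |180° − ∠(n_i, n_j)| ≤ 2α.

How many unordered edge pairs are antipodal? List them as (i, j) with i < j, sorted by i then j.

count = 5; pairs: (0,4), (1,5), (2,5), (2,6), (3,7)

α = atan 0.3 = 16.70°;  2α = 33.40°
n_0 = (-0.9777, -0.2102)
n_1 = (-0.7817, -0.6237)
n_2 = (-0.3409, -0.9401)
n_3 = (+0.3853, -0.9228)
n_4 = (+0.9999, -0.0132)
n_5 = (+0.6748, +0.7380)
n_6 = (+0.2559, +0.9667)
n_7 = (-0.7168, +0.6972)
  (0,1): δ = 153.55°  ·
  (0,2): δ = 122.06°  ·
  (0,3): δ = 79.47°  ·
  (0,4): δ = 12.89°  ✓
  (0,5): δ = 35.43°  ·
  (0,6): δ = 63.04°  ·
  (0,7): δ = 123.66°  ·
  (1,2): δ = 148.51°  ·
  (1,3): δ = 105.92°  ·
  (1,4): δ = 39.34°  ·
  (1,5): δ = 8.98°  ✓
  (1,6): δ = 36.59°  ·
  (1,7): δ = 97.21°  ·
  (2,3): δ = 137.41°  ·
  (2,4): δ = 70.83°  ·
  (2,5): δ = 22.51°  ✓
  (2,6): δ = 5.10°  ✓
  (2,7): δ = 65.72°  ·
  (3,4): δ = 113.42°  ·
  (3,5): δ = 65.10°  ·
  (3,6): δ = 37.49°  ·
  (3,7): δ = 23.13°  ✓
  (4,5): δ = 131.68°  ·
  (4,6): δ = 104.07°  ·
  (4,7): δ = 43.45°  ·
  (5,6): δ = 152.39°  ·
  (5,7): δ = 91.77°  ·
  (6,7): δ = 119.38°  ·
antipodal pairs: 5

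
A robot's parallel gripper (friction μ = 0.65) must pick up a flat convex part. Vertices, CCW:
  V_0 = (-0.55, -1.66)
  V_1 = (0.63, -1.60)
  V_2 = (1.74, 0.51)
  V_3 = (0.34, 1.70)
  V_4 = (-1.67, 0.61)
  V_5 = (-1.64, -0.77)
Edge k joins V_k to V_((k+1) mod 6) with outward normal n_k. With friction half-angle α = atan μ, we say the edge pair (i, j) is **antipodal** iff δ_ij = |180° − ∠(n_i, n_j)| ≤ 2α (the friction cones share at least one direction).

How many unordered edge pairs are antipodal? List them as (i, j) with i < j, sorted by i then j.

count = 6; pairs: (0,2), (0,3), (1,3), (1,4), (2,4), (2,5)

α = atan 0.65 = 33.02°;  2α = 66.05°
n_0 = (+0.0508, -0.9987)
n_1 = (+0.8850, -0.4656)
n_2 = (+0.6476, +0.7619)
n_3 = (-0.4767, +0.8791)
n_4 = (-0.9998, -0.0217)
n_5 = (-0.6325, -0.7746)
  (0,1): δ = 120.66°  ·
  (0,2): δ = 43.28°  ✓
  (0,3): δ = 25.56°  ✓
  (0,4): δ = 88.33°  ·
  (0,5): δ = 137.86°  ·
  (1,2): δ = 102.62°  ·
  (1,3): δ = 33.78°  ✓
  (1,4): δ = 28.99°  ✓
  (1,5): δ = 78.52°  ·
  (2,3): δ = 111.16°  ·
  (2,4): δ = 48.39°  ✓
  (2,5): δ = 1.13°  ✓
  (3,4): δ = 117.23°  ·
  (3,5): δ = 67.70°  ·
  (4,5): δ = 130.48°  ·
antipodal pairs: 6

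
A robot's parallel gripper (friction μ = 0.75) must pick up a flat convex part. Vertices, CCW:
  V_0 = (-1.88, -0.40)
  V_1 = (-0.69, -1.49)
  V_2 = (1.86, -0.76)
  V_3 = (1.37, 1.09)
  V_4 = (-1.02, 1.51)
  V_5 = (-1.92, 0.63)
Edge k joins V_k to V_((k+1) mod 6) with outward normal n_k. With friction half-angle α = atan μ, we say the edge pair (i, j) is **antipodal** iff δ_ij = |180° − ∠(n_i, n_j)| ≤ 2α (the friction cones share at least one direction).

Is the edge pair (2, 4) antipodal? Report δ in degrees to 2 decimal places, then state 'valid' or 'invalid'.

δ = 60.48°, valid

α = atan 0.75 = 36.87°;  2α = 73.74°
edge 2: e_2 = (-0.49, +1.85);  n_2 = (+0.9667, +0.2560)
edge 4: e_4 = (-0.90, -0.88);  n_4 = (-0.6991, +0.7150)
∠(n_2, n_4) = 119.52°
δ = |180° − 119.52°| = 60.48°
60.48° ≤ 2α = 73.74°  →  valid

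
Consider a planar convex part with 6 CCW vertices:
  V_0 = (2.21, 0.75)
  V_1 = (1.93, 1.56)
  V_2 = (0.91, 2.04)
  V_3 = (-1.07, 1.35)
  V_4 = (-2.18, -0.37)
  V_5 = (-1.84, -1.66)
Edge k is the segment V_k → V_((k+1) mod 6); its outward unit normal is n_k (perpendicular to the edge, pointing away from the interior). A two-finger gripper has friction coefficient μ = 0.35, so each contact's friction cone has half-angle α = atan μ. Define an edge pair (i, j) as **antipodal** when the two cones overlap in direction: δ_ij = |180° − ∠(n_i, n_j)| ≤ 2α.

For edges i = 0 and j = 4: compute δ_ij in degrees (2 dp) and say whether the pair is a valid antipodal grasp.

α = atan 0.35 = 19.29°;  2α = 38.58°
edge 0: e_0 = (-0.28, +0.81);  n_0 = (+0.9451, +0.3267)
edge 4: e_4 = (+0.34, -1.29);  n_4 = (-0.9670, -0.2549)
∠(n_0, n_4) = 175.70°
δ = |180° − 175.70°| = 4.30°
4.30° ≤ 2α = 38.58°  →  valid

δ = 4.30°, valid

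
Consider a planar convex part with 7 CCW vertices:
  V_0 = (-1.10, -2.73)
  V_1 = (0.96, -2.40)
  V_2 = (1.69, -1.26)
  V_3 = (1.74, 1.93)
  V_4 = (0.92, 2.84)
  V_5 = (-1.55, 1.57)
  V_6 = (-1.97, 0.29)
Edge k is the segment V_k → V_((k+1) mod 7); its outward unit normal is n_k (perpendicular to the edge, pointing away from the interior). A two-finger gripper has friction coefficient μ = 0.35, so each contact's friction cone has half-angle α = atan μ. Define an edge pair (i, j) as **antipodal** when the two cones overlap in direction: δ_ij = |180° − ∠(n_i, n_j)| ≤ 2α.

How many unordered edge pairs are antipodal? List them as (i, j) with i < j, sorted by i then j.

α = atan 0.35 = 19.29°;  2α = 38.58°
n_0 = (+0.1582, -0.9874)
n_1 = (+0.8421, -0.5393)
n_2 = (+0.9999, -0.0157)
n_3 = (+0.7429, +0.6694)
n_4 = (-0.4573, +0.8893)
n_5 = (-0.9502, +0.3118)
n_6 = (-0.9609, -0.2768)
  (0,1): δ = 131.73°  ·
  (0,2): δ = 100.00°  ·
  (0,3): δ = 57.08°  ·
  (0,4): δ = 18.11°  ✓
  (0,5): δ = 62.73°  ·
  (0,6): δ = 96.97°  ·
  (1,2): δ = 148.26°  ·
  (1,3): δ = 105.34°  ·
  (1,4): δ = 30.16°  ✓
  (1,5): δ = 14.47°  ✓
  (1,6): δ = 48.70°  ·
  (2,3): δ = 137.08°  ·
  (2,4): δ = 61.89°  ·
  (2,5): δ = 17.27°  ✓
  (2,6): δ = 16.97°  ✓
  (3,4): δ = 104.81°  ·
  (3,5): δ = 60.19°  ·
  (3,6): δ = 25.95°  ✓
  (4,5): δ = 135.38°  ·
  (4,6): δ = 101.14°  ·
  (5,6): δ = 145.76°  ·
antipodal pairs: 6

count = 6; pairs: (0,4), (1,4), (1,5), (2,5), (2,6), (3,6)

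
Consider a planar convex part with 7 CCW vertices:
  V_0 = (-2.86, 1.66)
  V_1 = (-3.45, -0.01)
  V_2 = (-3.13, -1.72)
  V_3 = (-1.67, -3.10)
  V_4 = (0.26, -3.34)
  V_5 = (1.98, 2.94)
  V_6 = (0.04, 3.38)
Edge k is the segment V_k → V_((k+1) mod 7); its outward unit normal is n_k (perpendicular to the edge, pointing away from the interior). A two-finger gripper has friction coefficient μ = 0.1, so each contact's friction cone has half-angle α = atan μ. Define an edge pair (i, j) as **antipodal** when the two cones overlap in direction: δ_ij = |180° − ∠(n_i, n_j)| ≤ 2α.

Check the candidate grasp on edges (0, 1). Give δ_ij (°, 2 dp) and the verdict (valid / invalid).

δ = 149.94°, invalid

α = atan 0.1 = 5.71°;  2α = 11.42°
edge 0: e_0 = (-0.59, -1.67);  n_0 = (-0.9429, +0.3331)
edge 1: e_1 = (+0.32, -1.71);  n_1 = (-0.9829, -0.1839)
∠(n_0, n_1) = 30.06°
δ = |180° − 30.06°| = 149.94°
149.94° > 2α = 11.42°  →  invalid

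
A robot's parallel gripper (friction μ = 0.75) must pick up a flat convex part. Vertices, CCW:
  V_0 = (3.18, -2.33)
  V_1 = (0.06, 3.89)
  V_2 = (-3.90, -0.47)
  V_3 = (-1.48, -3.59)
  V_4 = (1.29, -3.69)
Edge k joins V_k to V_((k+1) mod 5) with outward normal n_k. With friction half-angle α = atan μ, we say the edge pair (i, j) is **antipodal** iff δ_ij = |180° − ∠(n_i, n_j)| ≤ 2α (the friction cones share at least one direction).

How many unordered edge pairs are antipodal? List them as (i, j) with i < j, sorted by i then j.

α = atan 0.75 = 36.87°;  2α = 73.74°
n_0 = (+0.8939, +0.4484)
n_1 = (-0.7402, +0.6723)
n_2 = (-0.7902, -0.6129)
n_3 = (-0.0361, -0.9993)
n_4 = (+0.5841, -0.8117)
  (0,1): δ = 68.89°  ✓
  (0,2): δ = 11.16°  ✓
  (0,3): δ = 61.29°  ✓
  (0,4): δ = 99.10°  ·
  (1,2): δ = 99.95°  ·
  (1,3): δ = 49.82°  ✓
  (1,4): δ = 12.01°  ✓
  (2,3): δ = 129.87°  ·
  (2,4): δ = 92.06°  ·
  (3,4): δ = 142.19°  ·
antipodal pairs: 5

count = 5; pairs: (0,1), (0,2), (0,3), (1,3), (1,4)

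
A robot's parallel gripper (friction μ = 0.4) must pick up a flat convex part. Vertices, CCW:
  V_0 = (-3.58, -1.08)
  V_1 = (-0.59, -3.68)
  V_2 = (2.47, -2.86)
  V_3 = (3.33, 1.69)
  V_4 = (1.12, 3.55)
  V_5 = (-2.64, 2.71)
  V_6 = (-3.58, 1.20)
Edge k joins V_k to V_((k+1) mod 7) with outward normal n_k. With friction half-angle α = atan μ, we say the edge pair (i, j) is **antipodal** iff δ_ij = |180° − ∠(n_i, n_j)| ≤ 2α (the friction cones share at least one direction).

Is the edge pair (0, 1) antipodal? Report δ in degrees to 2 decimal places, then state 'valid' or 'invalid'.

α = atan 0.4 = 21.80°;  2α = 43.60°
edge 0: e_0 = (+2.99, -2.60);  n_0 = (-0.6562, -0.7546)
edge 1: e_1 = (+3.06, +0.82);  n_1 = (+0.2588, -0.9659)
∠(n_0, n_1) = 56.01°
δ = |180° − 56.01°| = 123.99°
123.99° > 2α = 43.60°  →  invalid

δ = 123.99°, invalid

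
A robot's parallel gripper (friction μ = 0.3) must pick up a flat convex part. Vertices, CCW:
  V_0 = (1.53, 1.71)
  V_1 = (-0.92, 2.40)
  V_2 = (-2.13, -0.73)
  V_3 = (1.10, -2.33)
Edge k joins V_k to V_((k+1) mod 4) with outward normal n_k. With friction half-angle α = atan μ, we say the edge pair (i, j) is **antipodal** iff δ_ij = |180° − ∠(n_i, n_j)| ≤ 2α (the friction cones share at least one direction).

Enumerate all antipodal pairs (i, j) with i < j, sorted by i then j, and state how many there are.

α = atan 0.3 = 16.70°;  2α = 33.40°
n_0 = (+0.2711, +0.9626)
n_1 = (-0.9327, +0.3606)
n_2 = (-0.4439, -0.8961)
n_3 = (+0.9944, -0.1058)
  (0,1): δ = 95.41°  ·
  (0,2): δ = 10.62°  ✓
  (0,3): δ = 99.65°  ·
  (1,2): δ = 95.22°  ·
  (1,3): δ = 15.06°  ✓
  (2,3): δ = 69.72°  ·
antipodal pairs: 2

count = 2; pairs: (0,2), (1,3)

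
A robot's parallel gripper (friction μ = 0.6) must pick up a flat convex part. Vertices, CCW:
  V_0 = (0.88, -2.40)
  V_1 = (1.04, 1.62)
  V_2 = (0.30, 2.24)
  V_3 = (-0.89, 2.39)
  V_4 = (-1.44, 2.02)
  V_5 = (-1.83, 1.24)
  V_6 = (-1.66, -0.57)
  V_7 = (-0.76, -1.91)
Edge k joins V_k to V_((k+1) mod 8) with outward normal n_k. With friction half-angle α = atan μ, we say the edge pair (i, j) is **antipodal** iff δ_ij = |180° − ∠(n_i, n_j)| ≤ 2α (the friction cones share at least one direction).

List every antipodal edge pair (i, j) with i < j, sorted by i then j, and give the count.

α = atan 0.6 = 30.96°;  2α = 61.93°
n_0 = (+0.9992, -0.0398)
n_1 = (+0.6422, +0.7665)
n_2 = (+0.1251, +0.9921)
n_3 = (-0.5582, +0.8297)
n_4 = (-0.8944, +0.4472)
n_5 = (-0.9956, -0.0935)
n_6 = (-0.8301, -0.5576)
n_7 = (-0.2863, -0.9581)
  (0,1): δ = 127.68°  ·
  (0,2): δ = 94.91°  ·
  (0,3): δ = 53.79°  ✓
  (0,4): δ = 24.29°  ✓
  (0,5): δ = 7.64°  ✓
  (0,6): δ = 36.17°  ✓
  (0,7): δ = 75.64°  ·
  (1,2): δ = 147.23°  ·
  (1,3): δ = 106.11°  ·
  (1,4): δ = 76.61°  ·
  (1,5): δ = 44.68°  ✓
  (1,6): δ = 16.16°  ✓
  (1,7): δ = 23.32°  ✓
  (2,3): δ = 138.89°  ·
  (2,4): δ = 109.38°  ·
  (2,5): δ = 77.45°  ·
  (2,6): δ = 48.93°  ✓
  (2,7): δ = 9.45°  ✓
  (3,4): δ = 150.49°  ·
  (3,5): δ = 118.56°  ·
  (3,6): δ = 90.04°  ·
  (3,7): δ = 50.56°  ✓
  (4,5): δ = 148.07°  ·
  (4,6): δ = 119.55°  ·
  (4,7): δ = 80.07°  ·
  (5,6): δ = 151.48°  ·
  (5,7): δ = 112.00°  ·
  (6,7): δ = 140.52°  ·
antipodal pairs: 10

count = 10; pairs: (0,3), (0,4), (0,5), (0,6), (1,5), (1,6), (1,7), (2,6), (2,7), (3,7)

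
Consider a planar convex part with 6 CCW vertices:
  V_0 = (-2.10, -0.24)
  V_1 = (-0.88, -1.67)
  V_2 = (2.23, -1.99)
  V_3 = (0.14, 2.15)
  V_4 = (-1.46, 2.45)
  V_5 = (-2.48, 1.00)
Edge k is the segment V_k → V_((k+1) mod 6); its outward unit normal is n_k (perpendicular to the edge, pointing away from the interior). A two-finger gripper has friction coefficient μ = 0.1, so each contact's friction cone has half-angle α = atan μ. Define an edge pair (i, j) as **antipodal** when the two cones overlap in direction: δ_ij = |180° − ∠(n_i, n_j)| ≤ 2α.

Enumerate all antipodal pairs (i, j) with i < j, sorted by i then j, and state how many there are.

count = 2; pairs: (1,3), (2,5)

α = atan 0.1 = 5.71°;  2α = 11.42°
n_0 = (-0.7608, -0.6490)
n_1 = (-0.1024, -0.9947)
n_2 = (+0.8927, +0.4507)
n_3 = (+0.1843, +0.9829)
n_4 = (-0.8179, +0.5754)
n_5 = (-0.9561, -0.2930)
  (0,1): δ = 136.34°  ·
  (0,2): δ = 13.68°  ·
  (0,3): δ = 38.91°  ·
  (0,4): δ = 104.41°  ·
  (0,5): δ = 156.57°  ·
  (1,2): δ = 57.34°  ·
  (1,3): δ = 4.74°  ✓
  (1,4): δ = 60.75°  ·
  (1,5): δ = 112.91°  ·
  (2,3): δ = 127.41°  ·
  (2,4): δ = 61.91°  ·
  (2,5): δ = 9.75°  ✓
  (3,4): δ = 114.50°  ·
  (3,5): δ = 62.34°  ·
  (4,5): δ = 127.84°  ·
antipodal pairs: 2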